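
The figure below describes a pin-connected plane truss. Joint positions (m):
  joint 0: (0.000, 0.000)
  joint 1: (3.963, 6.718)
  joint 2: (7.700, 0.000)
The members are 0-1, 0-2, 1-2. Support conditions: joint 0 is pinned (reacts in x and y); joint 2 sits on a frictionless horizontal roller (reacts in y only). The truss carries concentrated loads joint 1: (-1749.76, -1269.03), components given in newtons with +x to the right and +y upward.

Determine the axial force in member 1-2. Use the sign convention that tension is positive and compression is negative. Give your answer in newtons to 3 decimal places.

N=3 nodes, M=3 members, R=3 reactions → 2N=6, M+R=6
member 0 (0-1): L=7.7998, (cx,cy)=(0.5081,0.8613)
member 1 (0-2): L=7.7000, (cx,cy)=(1.0000,0.0000)
member 2 (1-2): L=7.6874, (cx,cy)=(0.4861,-0.8739)
solve A·x = −loads:
  F[0-1] = -2487.5076 N (compression)
  F[0-2] = -485.8825 N (compression)
  F[1-2] = +999.5160 N (tension)
  Rx@0 = +1749.7600 N
  Ry@0 = +2142.5004 N
  Ry@2 = -873.4704 N

999.516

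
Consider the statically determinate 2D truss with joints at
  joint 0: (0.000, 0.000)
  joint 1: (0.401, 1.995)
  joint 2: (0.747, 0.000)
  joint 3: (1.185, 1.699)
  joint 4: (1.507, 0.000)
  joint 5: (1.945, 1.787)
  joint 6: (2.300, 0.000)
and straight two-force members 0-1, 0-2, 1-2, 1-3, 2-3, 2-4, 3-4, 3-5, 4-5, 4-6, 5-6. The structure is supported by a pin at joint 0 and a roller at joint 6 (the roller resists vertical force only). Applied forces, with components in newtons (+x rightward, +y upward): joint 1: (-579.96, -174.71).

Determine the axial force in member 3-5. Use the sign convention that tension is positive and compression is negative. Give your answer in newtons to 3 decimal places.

217.285

N=7 nodes, M=11 members, R=3 reactions → 2N=14, M+R=14
member 0 (0-1): L=2.0349, (cx,cy)=(0.1971,0.9804)
member 1 (0-2): L=0.7470, (cx,cy)=(1.0000,0.0000)
member 2 (1-2): L=2.0248, (cx,cy)=(0.1709,-0.9853)
member 3 (1-3): L=0.8380, (cx,cy)=(0.9355,-0.3532)
member 4 (2-3): L=1.7545, (cx,cy)=(0.2496,0.9683)
member 5 (2-4): L=0.7600, (cx,cy)=(1.0000,0.0000)
member 6 (3-4): L=1.7292, (cx,cy)=(0.1862,-0.9825)
member 7 (3-5): L=0.7651, (cx,cy)=(0.9934,0.1150)
member 8 (4-5): L=1.8399, (cx,cy)=(0.2381,0.9713)
member 9 (4-6): L=0.7930, (cx,cy)=(1.0000,0.0000)
member 10 (5-6): L=1.8219, (cx,cy)=(0.1948,-0.9808)
solve A·x = −loads:
  F[0-1] = -660.2486 N (compression)
  F[0-2] = -449.8507 N (compression)
  F[1-2] = +328.7997 N (tension)
  F[1-3] = +420.7876 N (tension)
  F[2-3] = -334.5557 N (compression)
  F[2-4] = -310.1472 N (compression)
  F[3-4] = +506.4419 N (tension)
  F[3-5] = +217.2855 N (tension)
  F[4-5] = -512.3127 N (compression)
  F[4-6] = -93.8837 N (compression)
  F[5-6] = +481.8270 N (tension)
  Rx@0 = +579.9600 N
  Ry@0 = +647.3020 N
  Ry@6 = -472.5920 N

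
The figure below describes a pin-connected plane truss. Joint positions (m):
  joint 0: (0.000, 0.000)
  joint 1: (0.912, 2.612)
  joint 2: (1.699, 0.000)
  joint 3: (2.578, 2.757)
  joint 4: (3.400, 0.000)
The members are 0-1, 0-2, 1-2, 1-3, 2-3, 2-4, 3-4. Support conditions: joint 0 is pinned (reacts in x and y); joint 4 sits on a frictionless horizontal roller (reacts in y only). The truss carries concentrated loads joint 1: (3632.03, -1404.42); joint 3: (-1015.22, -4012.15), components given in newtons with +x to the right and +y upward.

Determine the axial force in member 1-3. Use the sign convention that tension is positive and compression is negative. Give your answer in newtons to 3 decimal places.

N=5 nodes, M=7 members, R=3 reactions → 2N=10, M+R=10
member 0 (0-1): L=2.7666, (cx,cy)=(0.3296,0.9441)
member 1 (0-2): L=1.6990, (cx,cy)=(1.0000,0.0000)
member 2 (1-2): L=2.7280, (cx,cy)=(0.2885,-0.9575)
member 3 (1-3): L=1.6723, (cx,cy)=(0.9962,0.0867)
member 4 (2-3): L=2.8937, (cx,cy)=(0.3038,0.9527)
member 5 (2-4): L=1.7010, (cx,cy)=(1.0000,0.0000)
member 6 (3-4): L=2.8769, (cx,cy)=(0.2857,-0.9583)
solve A·x = −loads:
  F[0-1] = -32.4875 N (compression)
  F[0-2] = +2627.5192 N (tension)
  F[1-2] = -1720.7495 N (compression)
  F[1-3] = -3158.2126 N (compression)
  F[2-3] = +1729.2994 N (tension)
  F[2-4] = +1605.8065 N (tension)
  F[3-4] = -5620.1883 N (compression)
  Rx@0 = -2616.8100 N
  Ry@0 = +30.6716 N
  Ry@4 = +5385.8984 N

-3158.213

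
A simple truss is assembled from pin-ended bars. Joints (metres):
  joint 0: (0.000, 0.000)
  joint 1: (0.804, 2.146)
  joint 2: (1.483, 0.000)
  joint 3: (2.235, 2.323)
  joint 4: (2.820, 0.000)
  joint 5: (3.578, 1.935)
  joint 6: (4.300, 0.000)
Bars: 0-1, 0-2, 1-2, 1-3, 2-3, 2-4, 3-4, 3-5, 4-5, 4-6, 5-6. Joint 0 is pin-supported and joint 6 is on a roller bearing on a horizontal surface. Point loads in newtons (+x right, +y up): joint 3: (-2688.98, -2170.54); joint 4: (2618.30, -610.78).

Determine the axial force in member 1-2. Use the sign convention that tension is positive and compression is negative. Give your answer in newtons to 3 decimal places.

N=7 nodes, M=11 members, R=3 reactions → 2N=14, M+R=14
member 0 (0-1): L=2.2917, (cx,cy)=(0.3508,0.9364)
member 1 (0-2): L=1.4830, (cx,cy)=(1.0000,0.0000)
member 2 (1-2): L=2.2509, (cx,cy)=(0.3017,-0.9534)
member 3 (1-3): L=1.4419, (cx,cy)=(0.9924,0.1228)
member 4 (2-3): L=2.4417, (cx,cy)=(0.3080,0.9514)
member 5 (2-4): L=1.3370, (cx,cy)=(1.0000,0.0000)
member 6 (3-4): L=2.3955, (cx,cy)=(0.2442,-0.9697)
member 7 (3-5): L=1.3979, (cx,cy)=(0.9607,-0.2776)
member 8 (4-5): L=2.0782, (cx,cy)=(0.3647,0.9311)
member 9 (4-6): L=1.4800, (cx,cy)=(1.0000,0.0000)
member 10 (5-6): L=2.0653, (cx,cy)=(0.3496,-0.9369)
solve A·x = −loads:
  F[0-1] = -2888.8876 N (compression)
  F[0-2] = +942.8472 N (tension)
  F[1-2] = +2604.0442 N (tension)
  F[1-3] = -1812.7806 N (compression)
  F[2-3] = -2609.5815 N (compression)
  F[2-4] = +2532.0997 N (tension)
  F[3-4] = +566.9850 N (tension)
  F[3-5] = -54.3975 N (compression)
  F[4-5] = +65.4717 N (tension)
  F[4-6] = +28.3798 N (tension)
  F[5-6] = -81.1817 N (compression)
  Rx@0 = +70.6800 N
  Ry@0 = +2705.2605 N
  Ry@6 = +76.0595 N

2604.044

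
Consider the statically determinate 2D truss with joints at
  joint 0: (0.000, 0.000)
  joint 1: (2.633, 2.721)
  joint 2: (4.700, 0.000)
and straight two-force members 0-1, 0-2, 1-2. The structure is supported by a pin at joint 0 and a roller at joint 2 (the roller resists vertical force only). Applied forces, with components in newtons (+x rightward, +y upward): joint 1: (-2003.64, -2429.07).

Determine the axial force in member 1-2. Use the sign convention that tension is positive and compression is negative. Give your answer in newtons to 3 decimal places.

N=3 nodes, M=3 members, R=3 reactions → 2N=6, M+R=6
member 0 (0-1): L=3.7864, (cx,cy)=(0.6954,0.7186)
member 1 (0-2): L=4.7000, (cx,cy)=(1.0000,0.0000)
member 2 (1-2): L=3.4171, (cx,cy)=(0.6049,-0.7963)
solve A·x = −loads:
  F[0-1] = -3100.6883 N (compression)
  F[0-2] = +152.5496 N (tension)
  F[1-2] = -252.1876 N (compression)
  Rx@0 = +2003.6400 N
  Ry@0 = +2228.2536 N
  Ry@2 = +200.8164 N

-252.188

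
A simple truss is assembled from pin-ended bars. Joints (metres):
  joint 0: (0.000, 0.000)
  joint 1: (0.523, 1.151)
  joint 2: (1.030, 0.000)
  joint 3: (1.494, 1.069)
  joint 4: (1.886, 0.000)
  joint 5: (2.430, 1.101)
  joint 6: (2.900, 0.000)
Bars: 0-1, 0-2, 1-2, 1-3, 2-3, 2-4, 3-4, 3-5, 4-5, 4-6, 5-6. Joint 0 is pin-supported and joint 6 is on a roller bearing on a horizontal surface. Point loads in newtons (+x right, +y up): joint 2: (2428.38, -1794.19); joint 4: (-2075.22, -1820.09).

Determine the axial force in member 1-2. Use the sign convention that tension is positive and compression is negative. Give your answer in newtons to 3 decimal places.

2113.432

N=7 nodes, M=11 members, R=3 reactions → 2N=14, M+R=14
member 0 (0-1): L=1.2643, (cx,cy)=(0.4137,0.9104)
member 1 (0-2): L=1.0300, (cx,cy)=(1.0000,0.0000)
member 2 (1-2): L=1.2577, (cx,cy)=(0.4031,-0.9152)
member 3 (1-3): L=0.9745, (cx,cy)=(0.9965,-0.0841)
member 4 (2-3): L=1.1654, (cx,cy)=(0.3982,0.9173)
member 5 (2-4): L=0.8560, (cx,cy)=(1.0000,0.0000)
member 6 (3-4): L=1.1386, (cx,cy)=(0.3443,-0.9389)
member 7 (3-5): L=0.9365, (cx,cy)=(0.9994,0.0342)
member 8 (4-5): L=1.2281, (cx,cy)=(0.4430,0.8965)
member 9 (4-6): L=1.0140, (cx,cy)=(1.0000,0.0000)
member 10 (5-6): L=1.1971, (cx,cy)=(0.3926,-0.9197)
solve A·x = −loads:
  F[0-1] = -1969.8005 N (compression)
  F[0-2] = +1168.0345 N (tension)
  F[1-2] = +2113.4316 N (tension)
  F[1-3] = -1672.7563 N (compression)
  F[2-3] = -152.5306 N (compression)
  F[2-4] = -347.6649 N (compression)
  F[3-4] = -63.0152 N (compression)
  F[3-5] = -1706.8568 N (compression)
  F[4-5] = +2096.1305 N (tension)
  F[4-6] = +777.3283 N (tension)
  F[5-6] = -1979.9081 N (compression)
  Rx@0 = -353.1600 N
  Ry@0 = +1793.3471 N
  Ry@6 = +1820.9329 N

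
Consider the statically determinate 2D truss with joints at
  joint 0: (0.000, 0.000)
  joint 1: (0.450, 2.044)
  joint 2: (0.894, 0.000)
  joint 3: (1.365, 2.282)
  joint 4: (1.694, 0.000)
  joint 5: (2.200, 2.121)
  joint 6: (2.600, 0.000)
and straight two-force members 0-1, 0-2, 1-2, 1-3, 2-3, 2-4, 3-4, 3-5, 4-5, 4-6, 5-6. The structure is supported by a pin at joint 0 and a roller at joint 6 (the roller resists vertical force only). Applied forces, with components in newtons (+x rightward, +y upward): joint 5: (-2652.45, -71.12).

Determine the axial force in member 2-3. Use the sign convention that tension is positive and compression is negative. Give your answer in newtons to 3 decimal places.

-1981.453

N=7 nodes, M=11 members, R=3 reactions → 2N=14, M+R=14
member 0 (0-1): L=2.0929, (cx,cy)=(0.2150,0.9766)
member 1 (0-2): L=0.8940, (cx,cy)=(1.0000,0.0000)
member 2 (1-2): L=2.0917, (cx,cy)=(0.2123,-0.9772)
member 3 (1-3): L=0.9454, (cx,cy)=(0.9678,0.2517)
member 4 (2-3): L=2.3301, (cx,cy)=(0.2021,0.9794)
member 5 (2-4): L=0.8000, (cx,cy)=(1.0000,0.0000)
member 6 (3-4): L=2.3056, (cx,cy)=(0.1427,-0.9898)
member 7 (3-5): L=0.8504, (cx,cy)=(0.9819,-0.1893)
member 8 (4-5): L=2.1805, (cx,cy)=(0.2321,0.9727)
member 9 (4-6): L=0.9060, (cx,cy)=(1.0000,0.0000)
member 10 (5-6): L=2.1584, (cx,cy)=(0.1853,-0.9827)
solve A·x = −loads:
  F[0-1] = -2226.8084 N (compression)
  F[0-2] = -2173.6692 N (compression)
  F[1-2] = +1985.8046 N (tension)
  F[1-3] = -930.2668 N (compression)
  F[2-3] = -1981.4526 N (compression)
  F[2-4] = -1351.6154 N (compression)
  F[3-4] = +2520.6981 N (tension)
  F[3-5] = -1691.1145 N (compression)
  F[4-5] = -2564.9176 N (compression)
  F[4-6] = -396.7202 N (compression)
  F[5-6] = +2140.6906 N (tension)
  Rx@0 = +2652.4500 N
  Ry@0 = +2174.7286 N
  Ry@6 = -2103.6086 N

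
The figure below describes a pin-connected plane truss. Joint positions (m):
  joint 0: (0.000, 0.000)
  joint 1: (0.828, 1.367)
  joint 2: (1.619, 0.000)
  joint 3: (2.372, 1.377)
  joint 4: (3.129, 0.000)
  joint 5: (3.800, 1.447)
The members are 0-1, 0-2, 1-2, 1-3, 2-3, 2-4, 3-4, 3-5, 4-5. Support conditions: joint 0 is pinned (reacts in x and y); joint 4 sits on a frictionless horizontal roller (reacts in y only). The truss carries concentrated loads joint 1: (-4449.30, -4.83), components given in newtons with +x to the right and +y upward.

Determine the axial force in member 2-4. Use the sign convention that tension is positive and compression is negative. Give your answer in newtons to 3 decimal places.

N=6 nodes, M=9 members, R=3 reactions → 2N=12, M+R=12
member 0 (0-1): L=1.5982, (cx,cy)=(0.5181,0.8553)
member 1 (0-2): L=1.6190, (cx,cy)=(1.0000,0.0000)
member 2 (1-2): L=1.5794, (cx,cy)=(0.5008,-0.8655)
member 3 (1-3): L=1.5440, (cx,cy)=(1.0000,0.0065)
member 4 (2-3): L=1.5694, (cx,cy)=(0.4798,0.8774)
member 5 (2-4): L=1.5100, (cx,cy)=(1.0000,0.0000)
member 6 (3-4): L=1.5714, (cx,cy)=(0.4817,-0.8763)
member 7 (3-5): L=1.4297, (cx,cy)=(0.9988,0.0490)
member 8 (4-5): L=1.5950, (cx,cy)=(0.4207,0.9072)
solve A·x = −loads:
  F[0-1] = -2276.7358 N (compression)
  F[0-2] = -3269.7691 N (compression)
  F[1-2] = +2260.2962 N (tension)
  F[1-3] = +2137.7749 N (tension)
  F[2-3] = -2229.7895 N (compression)
  F[2-4] = -1067.9008 N (compression)
  F[3-4] = +2216.7221 N (tension)
  F[3-5] = -0.0000 N (compression)
  F[4-5] = +0.0000 N (tension)
  Rx@0 = +4449.3000 N
  Ry@0 = +1947.3656 N
  Ry@4 = -1942.5356 N

-1067.901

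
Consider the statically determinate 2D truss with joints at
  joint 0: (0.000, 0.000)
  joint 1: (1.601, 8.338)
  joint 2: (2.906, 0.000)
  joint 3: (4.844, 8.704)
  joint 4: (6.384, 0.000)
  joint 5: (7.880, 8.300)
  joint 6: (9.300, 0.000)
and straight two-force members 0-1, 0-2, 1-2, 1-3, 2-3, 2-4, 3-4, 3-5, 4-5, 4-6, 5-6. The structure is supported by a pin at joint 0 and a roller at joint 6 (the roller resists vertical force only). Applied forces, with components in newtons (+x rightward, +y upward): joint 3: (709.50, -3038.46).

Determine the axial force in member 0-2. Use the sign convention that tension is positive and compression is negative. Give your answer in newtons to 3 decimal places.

861.539

N=7 nodes, M=11 members, R=3 reactions → 2N=14, M+R=14
member 0 (0-1): L=8.4903, (cx,cy)=(0.1886,0.9821)
member 1 (0-2): L=2.9060, (cx,cy)=(1.0000,0.0000)
member 2 (1-2): L=8.4395, (cx,cy)=(0.1546,-0.9880)
member 3 (1-3): L=3.2636, (cx,cy)=(0.9937,0.1121)
member 4 (2-3): L=8.9171, (cx,cy)=(0.2173,0.9761)
member 5 (2-4): L=3.4780, (cx,cy)=(1.0000,0.0000)
member 6 (3-4): L=8.8392, (cx,cy)=(0.1742,-0.9847)
member 7 (3-5): L=3.0628, (cx,cy)=(0.9913,-0.1319)
member 8 (4-5): L=8.4337, (cx,cy)=(0.1774,0.9841)
member 9 (4-6): L=2.9160, (cx,cy)=(1.0000,0.0000)
member 10 (5-6): L=8.4206, (cx,cy)=(0.1686,-0.9857)
solve A·x = −loads:
  F[0-1] = -806.2806 N (compression)
  F[0-2] = +861.5386 N (tension)
  F[1-2] = +770.4784 N (tension)
  F[1-3] = -272.8991 N (compression)
  F[2-3] = -779.8520 N (compression)
  F[2-4] = +1150.1660 N (tension)
  F[3-4] = -2177.3724 N (compression)
  F[3-5] = -777.6098 N (compression)
  F[4-5] = +2178.6203 N (tension)
  F[4-6] = +384.3656 N (tension)
  F[5-6] = -2279.2862 N (compression)
  Rx@0 = -709.5000 N
  Ry@0 = +791.8161 N
  Ry@6 = +2246.6439 N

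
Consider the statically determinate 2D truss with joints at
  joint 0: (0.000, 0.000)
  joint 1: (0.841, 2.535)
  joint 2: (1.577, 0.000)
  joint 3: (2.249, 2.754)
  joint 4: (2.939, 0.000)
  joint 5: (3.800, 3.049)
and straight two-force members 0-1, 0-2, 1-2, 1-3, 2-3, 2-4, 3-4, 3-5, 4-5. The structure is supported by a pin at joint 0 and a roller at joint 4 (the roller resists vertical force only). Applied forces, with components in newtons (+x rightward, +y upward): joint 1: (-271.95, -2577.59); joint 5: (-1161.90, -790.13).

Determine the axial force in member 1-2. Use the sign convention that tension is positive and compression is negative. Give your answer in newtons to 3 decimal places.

354.576

N=6 nodes, M=9 members, R=3 reactions → 2N=12, M+R=12
member 0 (0-1): L=2.6709, (cx,cy)=(0.3149,0.9491)
member 1 (0-2): L=1.5770, (cx,cy)=(1.0000,0.0000)
member 2 (1-2): L=2.6397, (cx,cy)=(0.2788,-0.9603)
member 3 (1-3): L=1.4249, (cx,cy)=(0.9881,0.1537)
member 4 (2-3): L=2.8348, (cx,cy)=(0.2371,0.9715)
member 5 (2-4): L=1.3620, (cx,cy)=(1.0000,0.0000)
member 6 (3-4): L=2.8391, (cx,cy)=(0.2430,-0.9700)
member 7 (3-5): L=1.5788, (cx,cy)=(0.9824,0.1869)
member 8 (4-5): L=3.1682, (cx,cy)=(0.2718,0.9624)
solve A·x = −loads:
  F[0-1] = -3211.8713 N (compression)
  F[0-2] = -422.4973 N (compression)
  F[1-2] = +354.5764 N (tension)
  F[1-3] = -848.3455 N (compression)
  F[2-3] = -350.5056 N (compression)
  F[2-4] = -240.5452 N (compression)
  F[3-4] = +290.9316 N (tension)
  F[3-5] = -1009.8457 N (compression)
  F[4-5] = -624.9605 N (compression)
  Rx@0 = +1433.8500 N
  Ry@0 = +3048.4887 N
  Ry@4 = +319.2313 N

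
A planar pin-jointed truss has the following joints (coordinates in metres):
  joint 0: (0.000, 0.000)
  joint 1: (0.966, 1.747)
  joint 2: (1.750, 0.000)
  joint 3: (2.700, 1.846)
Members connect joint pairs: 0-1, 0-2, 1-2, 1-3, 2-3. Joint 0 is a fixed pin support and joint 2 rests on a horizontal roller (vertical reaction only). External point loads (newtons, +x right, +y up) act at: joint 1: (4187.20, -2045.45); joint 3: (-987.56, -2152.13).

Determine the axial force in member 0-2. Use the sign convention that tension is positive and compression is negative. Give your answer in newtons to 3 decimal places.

1325.022

N=4 nodes, M=5 members, R=3 reactions → 2N=8, M+R=8
member 0 (0-1): L=1.9963, (cx,cy)=(0.4839,0.8751)
member 1 (0-2): L=1.7500, (cx,cy)=(1.0000,0.0000)
member 2 (1-2): L=1.9149, (cx,cy)=(0.4094,-0.9123)
member 3 (1-3): L=1.7368, (cx,cy)=(0.9984,0.0570)
member 4 (2-3): L=2.0761, (cx,cy)=(0.4576,0.8892)
solve A·x = −loads:
  F[0-1] = +3873.9922 N (tension)
  F[0-2] = +1325.0223 N (tension)
  F[1-2] = -5950.2050 N (compression)
  F[1-3] = +123.8158 N (tension)
  F[2-3] = -2428.3327 N (compression)
  Rx@0 = -3199.6400 N
  Ry@0 = -3390.2248 N
  Ry@2 = +7587.8048 N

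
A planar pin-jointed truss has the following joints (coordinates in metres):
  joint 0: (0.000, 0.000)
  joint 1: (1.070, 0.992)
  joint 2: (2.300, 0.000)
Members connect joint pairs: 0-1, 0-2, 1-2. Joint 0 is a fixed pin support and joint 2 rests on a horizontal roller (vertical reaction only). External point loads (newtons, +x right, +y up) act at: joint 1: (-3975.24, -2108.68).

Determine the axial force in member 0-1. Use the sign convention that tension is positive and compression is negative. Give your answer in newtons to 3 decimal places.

-4180.524

N=3 nodes, M=3 members, R=3 reactions → 2N=6, M+R=6
member 0 (0-1): L=1.4591, (cx,cy)=(0.7333,0.6799)
member 1 (0-2): L=2.3000, (cx,cy)=(1.0000,0.0000)
member 2 (1-2): L=1.5802, (cx,cy)=(0.7784,-0.6278)
solve A·x = −loads:
  F[0-1] = -4180.5242 N (compression)
  F[0-2] = -909.5350 N (compression)
  F[1-2] = +1168.4778 N (tension)
  Rx@0 = +3975.2400 N
  Ry@0 = +2842.2237 N
  Ry@2 = -733.5437 N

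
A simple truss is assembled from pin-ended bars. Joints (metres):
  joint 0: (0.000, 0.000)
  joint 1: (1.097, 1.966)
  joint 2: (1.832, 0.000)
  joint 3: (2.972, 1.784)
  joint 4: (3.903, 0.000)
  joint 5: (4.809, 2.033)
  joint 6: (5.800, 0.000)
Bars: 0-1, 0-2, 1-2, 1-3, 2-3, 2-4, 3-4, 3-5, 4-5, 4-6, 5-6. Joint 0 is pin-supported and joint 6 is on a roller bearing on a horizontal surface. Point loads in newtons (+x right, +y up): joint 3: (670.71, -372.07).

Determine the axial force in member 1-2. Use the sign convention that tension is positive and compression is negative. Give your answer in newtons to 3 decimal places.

-29.061

N=7 nodes, M=11 members, R=3 reactions → 2N=14, M+R=14
member 0 (0-1): L=2.2513, (cx,cy)=(0.4873,0.8733)
member 1 (0-2): L=1.8320, (cx,cy)=(1.0000,0.0000)
member 2 (1-2): L=2.0989, (cx,cy)=(0.3502,-0.9367)
member 3 (1-3): L=1.8838, (cx,cy)=(0.9953,-0.0966)
member 4 (2-3): L=2.1171, (cx,cy)=(0.5385,0.8426)
member 5 (2-4): L=2.0710, (cx,cy)=(1.0000,0.0000)
member 6 (3-4): L=2.0123, (cx,cy)=(0.4627,-0.8865)
member 7 (3-5): L=1.8538, (cx,cy)=(0.9909,0.1343)
member 8 (4-5): L=2.2257, (cx,cy)=(0.4071,0.9134)
member 9 (4-6): L=1.8970, (cx,cy)=(1.0000,0.0000)
member 10 (5-6): L=2.2617, (cx,cy)=(0.4382,-0.8989)
solve A·x = −loads:
  F[0-1] = +28.4968 N (tension)
  F[0-2] = +656.8246 N (tension)
  F[1-2] = -29.0607 N (compression)
  F[1-3] = +24.1751 N (tension)
  F[2-3] = +32.3036 N (tension)
  F[2-4] = +629.2537 N (tension)
  F[3-4] = -508.0302 N (compression)
  F[3-5] = -397.8180 N (compression)
  F[4-5] = +493.0892 N (tension)
  F[4-6] = +193.4985 N (tension)
  F[5-6] = -441.6049 N (compression)
  Rx@0 = -670.7100 N
  Ry@0 = -24.8849 N
  Ry@6 = +396.9549 N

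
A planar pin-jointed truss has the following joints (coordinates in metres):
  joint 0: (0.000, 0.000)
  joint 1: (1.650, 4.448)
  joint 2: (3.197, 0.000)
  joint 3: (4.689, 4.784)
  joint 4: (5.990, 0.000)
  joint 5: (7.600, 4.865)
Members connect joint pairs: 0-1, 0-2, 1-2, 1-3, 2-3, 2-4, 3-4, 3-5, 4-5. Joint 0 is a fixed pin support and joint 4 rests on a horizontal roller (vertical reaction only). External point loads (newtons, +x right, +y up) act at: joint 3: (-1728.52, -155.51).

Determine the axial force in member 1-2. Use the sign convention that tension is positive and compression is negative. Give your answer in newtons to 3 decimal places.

N=6 nodes, M=9 members, R=3 reactions → 2N=12, M+R=12
member 0 (0-1): L=4.7442, (cx,cy)=(0.3478,0.9376)
member 1 (0-2): L=3.1970, (cx,cy)=(1.0000,0.0000)
member 2 (1-2): L=4.7093, (cx,cy)=(0.3285,-0.9445)
member 3 (1-3): L=3.0575, (cx,cy)=(0.9939,0.1099)
member 4 (2-3): L=5.0113, (cx,cy)=(0.2977,0.9547)
member 5 (2-4): L=2.7930, (cx,cy)=(1.0000,0.0000)
member 6 (3-4): L=4.9577, (cx,cy)=(0.2624,-0.9650)
member 7 (3-5): L=2.9121, (cx,cy)=(0.9996,0.0278)
member 8 (4-5): L=5.1245, (cx,cy)=(0.3142,0.9494)
solve A·x = −loads:
  F[0-1] = -1508.4554 N (compression)
  F[0-2] = -1203.8870 N (compression)
  F[1-2] = +1382.7940 N (tension)
  F[1-3] = -984.8400 N (compression)
  F[2-3] = -1368.0994 N (compression)
  F[2-4] = -342.3211 N (compression)
  F[3-4] = +1304.4901 N (tension)
  F[3-5] = -0.0000 N (compression)
  F[4-5] = -0.0000 N (compression)
  Rx@0 = +1728.5200 N
  Ry@0 = +1414.2835 N
  Ry@4 = -1258.7735 N

1382.794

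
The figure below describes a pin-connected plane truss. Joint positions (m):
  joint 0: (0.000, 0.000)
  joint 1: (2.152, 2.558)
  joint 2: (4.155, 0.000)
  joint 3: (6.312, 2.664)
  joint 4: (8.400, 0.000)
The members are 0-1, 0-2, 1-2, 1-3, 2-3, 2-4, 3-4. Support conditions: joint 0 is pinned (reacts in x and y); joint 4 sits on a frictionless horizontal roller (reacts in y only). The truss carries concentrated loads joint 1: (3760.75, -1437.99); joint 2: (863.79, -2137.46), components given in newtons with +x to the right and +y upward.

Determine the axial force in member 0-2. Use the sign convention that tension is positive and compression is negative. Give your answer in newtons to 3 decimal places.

5469.636

N=5 nodes, M=7 members, R=3 reactions → 2N=10, M+R=10
member 0 (0-1): L=3.3428, (cx,cy)=(0.6438,0.7652)
member 1 (0-2): L=4.1550, (cx,cy)=(1.0000,0.0000)
member 2 (1-2): L=3.2489, (cx,cy)=(0.6165,-0.7873)
member 3 (1-3): L=4.1614, (cx,cy)=(0.9997,0.0255)
member 4 (2-3): L=3.4278, (cx,cy)=(0.6293,0.7772)
member 5 (2-4): L=4.2450, (cx,cy)=(1.0000,0.0000)
member 6 (3-4): L=3.3848, (cx,cy)=(0.6169,-0.7871)
solve A·x = −loads:
  F[0-1] = -1312.7356 N (compression)
  F[0-2] = +5469.6361 N (tension)
  F[1-2] = -685.9047 N (compression)
  F[1-3] = -4184.3328 N (compression)
  F[2-3] = +3445.1339 N (tension)
  F[2-4] = +2015.0427 N (tension)
  F[3-4] = -3266.4980 N (compression)
  Rx@0 = -4624.5400 N
  Ry@0 = +1004.5334 N
  Ry@4 = +2570.9166 N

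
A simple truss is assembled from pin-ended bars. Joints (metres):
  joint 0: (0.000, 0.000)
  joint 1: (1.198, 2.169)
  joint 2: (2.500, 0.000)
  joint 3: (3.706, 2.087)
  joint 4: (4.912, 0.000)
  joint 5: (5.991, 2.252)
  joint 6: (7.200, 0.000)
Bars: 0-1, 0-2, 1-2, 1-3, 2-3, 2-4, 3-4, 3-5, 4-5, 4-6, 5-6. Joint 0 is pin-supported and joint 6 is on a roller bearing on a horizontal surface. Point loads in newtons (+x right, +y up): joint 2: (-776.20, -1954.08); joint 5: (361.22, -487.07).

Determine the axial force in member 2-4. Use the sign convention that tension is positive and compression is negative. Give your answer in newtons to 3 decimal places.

1441.753

N=7 nodes, M=11 members, R=3 reactions → 2N=14, M+R=14
member 0 (0-1): L=2.4779, (cx,cy)=(0.4835,0.8754)
member 1 (0-2): L=2.5000, (cx,cy)=(1.0000,0.0000)
member 2 (1-2): L=2.5298, (cx,cy)=(0.5147,-0.8574)
member 3 (1-3): L=2.5093, (cx,cy)=(0.9995,-0.0327)
member 4 (2-3): L=2.4104, (cx,cy)=(0.5003,0.8658)
member 5 (2-4): L=2.4120, (cx,cy)=(1.0000,0.0000)
member 6 (3-4): L=2.4104, (cx,cy)=(0.5003,-0.8658)
member 7 (3-5): L=2.2909, (cx,cy)=(0.9974,0.0720)
member 8 (4-5): L=2.4971, (cx,cy)=(0.4321,0.9018)
member 9 (4-6): L=2.2880, (cx,cy)=(1.0000,0.0000)
member 10 (5-6): L=2.5560, (cx,cy)=(0.4730,-0.8811)
solve A·x = −loads:
  F[0-1] = -1421.5800 N (compression)
  F[0-2] = +272.3293 N (tension)
  F[1-2] = +1507.1571 N (tension)
  F[1-3] = -1463.7799 N (compression)
  F[2-3] = +764.4211 N (tension)
  F[2-4] = +1441.7531 N (tension)
  F[3-4] = -873.3401 N (compression)
  F[3-5] = -645.2480 N (compression)
  F[4-5] = +838.4813 N (tension)
  F[4-6] = +642.4903 N (tension)
  F[5-6] = -1358.3221 N (compression)
  Rx@0 = +414.9800 N
  Ry@0 = +1244.3856 N
  Ry@6 = +1196.7644 N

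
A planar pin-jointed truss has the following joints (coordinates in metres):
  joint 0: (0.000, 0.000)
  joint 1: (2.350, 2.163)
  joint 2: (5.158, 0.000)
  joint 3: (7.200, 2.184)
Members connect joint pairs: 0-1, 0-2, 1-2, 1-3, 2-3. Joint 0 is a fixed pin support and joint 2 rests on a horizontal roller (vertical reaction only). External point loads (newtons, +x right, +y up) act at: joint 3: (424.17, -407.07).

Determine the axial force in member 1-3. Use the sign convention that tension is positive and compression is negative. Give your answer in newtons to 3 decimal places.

808.052

N=4 nodes, M=5 members, R=3 reactions → 2N=8, M+R=8
member 0 (0-1): L=3.1939, (cx,cy)=(0.7358,0.6772)
member 1 (0-2): L=5.1580, (cx,cy)=(1.0000,0.0000)
member 2 (1-2): L=3.5445, (cx,cy)=(0.7922,-0.6102)
member 3 (1-3): L=4.8500, (cx,cy)=(1.0000,0.0043)
member 4 (2-3): L=2.9899, (cx,cy)=(0.6830,0.7305)
solve A·x = −loads:
  F[0-1] = +503.1657 N (tension)
  F[0-2] = +53.9533 N (tension)
  F[1-2] = -552.6627 N (compression)
  F[1-3] = +808.0518 N (tension)
  F[2-3] = -562.0731 N (compression)
  Rx@0 = -424.1700 N
  Ry@0 = -340.7569 N
  Ry@2 = +747.8269 N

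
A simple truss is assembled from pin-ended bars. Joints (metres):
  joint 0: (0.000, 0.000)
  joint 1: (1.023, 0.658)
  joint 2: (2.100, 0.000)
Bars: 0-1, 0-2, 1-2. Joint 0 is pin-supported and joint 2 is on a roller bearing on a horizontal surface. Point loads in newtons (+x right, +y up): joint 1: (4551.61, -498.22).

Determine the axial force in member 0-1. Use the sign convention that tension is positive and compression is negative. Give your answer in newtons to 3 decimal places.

N=3 nodes, M=3 members, R=3 reactions → 2N=6, M+R=6
member 0 (0-1): L=1.2163, (cx,cy)=(0.8410,0.5410)
member 1 (0-2): L=2.1000, (cx,cy)=(1.0000,0.0000)
member 2 (1-2): L=1.2621, (cx,cy)=(0.8533,-0.5214)
solve A·x = −loads:
  F[0-1] = +2164.0119 N (tension)
  F[0-2] = +2731.5788 N (tension)
  F[1-2] = -3201.0417 N (compression)
  Rx@0 = -4551.6100 N
  Ry@0 = -1170.6554 N
  Ry@2 = +1668.8754 N

2164.012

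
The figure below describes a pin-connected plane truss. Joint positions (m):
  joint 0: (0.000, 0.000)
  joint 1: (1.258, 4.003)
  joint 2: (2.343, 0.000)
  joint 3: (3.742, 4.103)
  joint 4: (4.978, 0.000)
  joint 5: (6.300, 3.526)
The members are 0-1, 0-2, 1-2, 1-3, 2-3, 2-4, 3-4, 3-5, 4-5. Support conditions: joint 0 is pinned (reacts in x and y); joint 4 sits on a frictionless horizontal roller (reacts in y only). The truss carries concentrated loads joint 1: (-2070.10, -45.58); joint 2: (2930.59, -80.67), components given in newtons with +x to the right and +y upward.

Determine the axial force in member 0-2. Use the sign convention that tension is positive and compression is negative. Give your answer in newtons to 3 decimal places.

1407.753

N=6 nodes, M=9 members, R=3 reactions → 2N=12, M+R=12
member 0 (0-1): L=4.1960, (cx,cy)=(0.2998,0.9540)
member 1 (0-2): L=2.3430, (cx,cy)=(1.0000,0.0000)
member 2 (1-2): L=4.1474, (cx,cy)=(0.2616,-0.9652)
member 3 (1-3): L=2.4860, (cx,cy)=(0.9992,0.0402)
member 4 (2-3): L=4.3350, (cx,cy)=(0.3227,0.9465)
member 5 (2-4): L=2.6350, (cx,cy)=(1.0000,0.0000)
member 6 (3-4): L=4.2851, (cx,cy)=(0.2884,-0.9575)
member 7 (3-5): L=2.6223, (cx,cy)=(0.9755,-0.2200)
member 8 (4-5): L=3.7657, (cx,cy)=(0.3511,0.9364)
solve A·x = −loads:
  F[0-1] = -1825.3770 N (compression)
  F[0-2] = +1407.7526 N (tension)
  F[1-2] = +1800.8853 N (tension)
  F[1-3] = +1052.5644 N (tension)
  F[2-3] = -1751.2006 N (compression)
  F[2-4] = -486.5553 N (compression)
  F[3-4] = +1686.8533 N (tension)
  F[3-5] = +0.0000 N (tension)
  F[4-5] = -0.0000 N (compression)
  Rx@0 = -860.4900 N
  Ry@0 = +1741.4089 N
  Ry@4 = -1615.1589 N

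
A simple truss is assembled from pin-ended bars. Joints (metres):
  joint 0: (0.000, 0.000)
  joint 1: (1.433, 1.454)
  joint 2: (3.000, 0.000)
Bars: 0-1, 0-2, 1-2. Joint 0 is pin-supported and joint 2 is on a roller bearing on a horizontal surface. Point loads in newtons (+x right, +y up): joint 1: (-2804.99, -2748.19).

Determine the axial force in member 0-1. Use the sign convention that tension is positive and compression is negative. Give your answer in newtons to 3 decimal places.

N=3 nodes, M=3 members, R=3 reactions → 2N=6, M+R=6
member 0 (0-1): L=2.0415, (cx,cy)=(0.7019,0.7122)
member 1 (0-2): L=3.0000, (cx,cy)=(1.0000,0.0000)
member 2 (1-2): L=2.1377, (cx,cy)=(0.7330,-0.6802)
solve A·x = −loads:
  F[0-1] = -3924.2250 N (compression)
  F[0-2] = -50.4009 N (compression)
  F[1-2] = +68.7557 N (tension)
  Rx@0 = +2804.9900 N
  Ry@0 = +2794.9564 N
  Ry@2 = -46.7664 N

-3924.225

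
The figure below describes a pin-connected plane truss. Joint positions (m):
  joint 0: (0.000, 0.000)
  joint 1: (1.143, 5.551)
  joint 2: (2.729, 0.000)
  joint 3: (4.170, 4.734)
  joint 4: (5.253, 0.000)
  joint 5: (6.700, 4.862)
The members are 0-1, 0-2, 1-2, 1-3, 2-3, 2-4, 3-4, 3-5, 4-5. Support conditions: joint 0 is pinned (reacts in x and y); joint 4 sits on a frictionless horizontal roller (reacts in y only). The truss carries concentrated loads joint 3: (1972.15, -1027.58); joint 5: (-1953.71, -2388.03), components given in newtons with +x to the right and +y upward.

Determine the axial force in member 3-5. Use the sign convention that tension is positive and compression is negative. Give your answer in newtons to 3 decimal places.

-1263.615

N=6 nodes, M=9 members, R=3 reactions → 2N=12, M+R=12
member 0 (0-1): L=5.6675, (cx,cy)=(0.2017,0.9795)
member 1 (0-2): L=2.7290, (cx,cy)=(1.0000,0.0000)
member 2 (1-2): L=5.7731, (cx,cy)=(0.2747,-0.9615)
member 3 (1-3): L=3.1353, (cx,cy)=(0.9655,-0.2606)
member 4 (2-3): L=4.9485, (cx,cy)=(0.2912,0.9567)
member 5 (2-4): L=2.5240, (cx,cy)=(1.0000,0.0000)
member 6 (3-4): L=4.8563, (cx,cy)=(0.2230,-0.9748)
member 7 (3-5): L=2.5332, (cx,cy)=(0.9987,0.0505)
member 8 (4-5): L=5.0728, (cx,cy)=(0.2852,0.9585)
solve A·x = −loads:
  F[0-1] = +423.6744 N (tension)
  F[0-2] = -67.0057 N (compression)
  F[1-2] = -493.6251 N (compression)
  F[1-3] = +228.9652 N (tension)
  F[2-3] = +496.1339 N (tension)
  F[2-4] = -347.0901 N (compression)
  F[3-4] = -1545.3136 N (compression)
  F[3-5] = -1263.6147 N (compression)
  F[4-5] = -2424.9294 N (compression)
  Rx@0 = -18.4400 N
  Ry@0 = -414.9687 N
  Ry@4 = +3830.5787 N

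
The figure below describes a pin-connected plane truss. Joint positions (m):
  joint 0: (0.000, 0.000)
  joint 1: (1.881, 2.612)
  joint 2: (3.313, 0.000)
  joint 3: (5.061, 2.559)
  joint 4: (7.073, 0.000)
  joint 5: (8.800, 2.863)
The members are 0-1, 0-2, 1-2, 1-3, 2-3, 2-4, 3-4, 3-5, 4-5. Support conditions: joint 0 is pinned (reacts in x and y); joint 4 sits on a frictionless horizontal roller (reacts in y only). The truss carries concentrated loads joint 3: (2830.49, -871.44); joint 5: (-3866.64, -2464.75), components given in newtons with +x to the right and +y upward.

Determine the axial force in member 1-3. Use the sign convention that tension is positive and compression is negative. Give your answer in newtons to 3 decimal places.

-239.593

N=6 nodes, M=9 members, R=3 reactions → 2N=12, M+R=12
member 0 (0-1): L=3.2188, (cx,cy)=(0.5844,0.8115)
member 1 (0-2): L=3.3130, (cx,cy)=(1.0000,0.0000)
member 2 (1-2): L=2.9788, (cx,cy)=(0.4807,-0.8769)
member 3 (1-3): L=3.1804, (cx,cy)=(0.9999,-0.0167)
member 4 (2-3): L=3.0990, (cx,cy)=(0.5640,0.8257)
member 5 (2-4): L=3.7600, (cx,cy)=(1.0000,0.0000)
member 6 (3-4): L=3.2552, (cx,cy)=(0.6181,-0.7861)
member 7 (3-5): L=3.7513, (cx,cy)=(0.9967,0.0810)
member 8 (4-5): L=3.3435, (cx,cy)=(0.5165,0.8563)
solve A·x = −loads:
  F[0-1] = -230.6221 N (compression)
  F[0-2] = -901.3794 N (compression)
  F[1-2] = +217.9785 N (tension)
  F[1-3] = -239.5933 N (compression)
  F[2-3] = -231.4744 N (compression)
  F[2-4] = -666.0275 N (compression)
  F[3-4] = -1129.3114 N (compression)
  F[3-5] = -2510.8667 N (compression)
  F[4-5] = -2640.8230 N (compression)
  Rx@0 = +1036.1500 N
  Ry@0 = +187.1455 N
  Ry@4 = +3149.0445 N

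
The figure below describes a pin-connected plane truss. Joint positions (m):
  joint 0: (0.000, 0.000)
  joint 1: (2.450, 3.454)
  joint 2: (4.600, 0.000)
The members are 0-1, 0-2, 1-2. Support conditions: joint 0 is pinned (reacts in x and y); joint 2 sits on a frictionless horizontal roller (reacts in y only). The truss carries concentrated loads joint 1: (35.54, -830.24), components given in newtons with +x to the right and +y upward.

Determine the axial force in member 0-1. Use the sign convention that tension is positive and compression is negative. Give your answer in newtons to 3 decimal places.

-443.038

N=3 nodes, M=3 members, R=3 reactions → 2N=6, M+R=6
member 0 (0-1): L=4.2347, (cx,cy)=(0.5786,0.8156)
member 1 (0-2): L=4.6000, (cx,cy)=(1.0000,0.0000)
member 2 (1-2): L=4.0685, (cx,cy)=(0.5285,-0.8490)
solve A·x = −loads:
  F[0-1] = -443.0379 N (compression)
  F[0-2] = +291.8615 N (tension)
  F[1-2] = -552.2958 N (compression)
  Rx@0 = -35.5400 N
  Ry@0 = +361.3611 N
  Ry@2 = +468.8789 N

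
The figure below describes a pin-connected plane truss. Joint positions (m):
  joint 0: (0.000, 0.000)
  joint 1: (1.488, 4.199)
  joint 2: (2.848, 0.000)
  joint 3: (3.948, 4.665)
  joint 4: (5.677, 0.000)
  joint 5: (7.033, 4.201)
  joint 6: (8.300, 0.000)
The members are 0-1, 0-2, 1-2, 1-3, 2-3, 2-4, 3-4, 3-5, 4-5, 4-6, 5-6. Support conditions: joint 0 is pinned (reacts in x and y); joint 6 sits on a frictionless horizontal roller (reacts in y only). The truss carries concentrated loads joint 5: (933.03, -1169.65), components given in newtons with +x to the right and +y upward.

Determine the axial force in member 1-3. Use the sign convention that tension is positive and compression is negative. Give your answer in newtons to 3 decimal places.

191.027

N=7 nodes, M=11 members, R=3 reactions → 2N=14, M+R=14
member 0 (0-1): L=4.4549, (cx,cy)=(0.3340,0.9426)
member 1 (0-2): L=2.8480, (cx,cy)=(1.0000,0.0000)
member 2 (1-2): L=4.4138, (cx,cy)=(0.3081,-0.9513)
member 3 (1-3): L=2.5037, (cx,cy)=(0.9825,0.1861)
member 4 (2-3): L=4.7929, (cx,cy)=(0.2295,0.9733)
member 5 (2-4): L=2.8290, (cx,cy)=(1.0000,0.0000)
member 6 (3-4): L=4.9751, (cx,cy)=(0.3475,-0.9377)
member 7 (3-5): L=3.1197, (cx,cy)=(0.9889,-0.1487)
member 8 (4-5): L=4.4144, (cx,cy)=(0.3072,0.9517)
member 9 (4-6): L=2.6230, (cx,cy)=(1.0000,0.0000)
member 10 (5-6): L=4.3879, (cx,cy)=(0.2887,-0.9574)
solve A·x = −loads:
  F[0-1] = +311.5962 N (tension)
  F[0-2] = +828.9514 N (tension)
  F[1-2] = -271.3487 N (compression)
  F[1-3] = +191.0266 N (tension)
  F[2-3] = +265.2258 N (tension)
  F[2-4] = +684.4708 N (tension)
  F[3-4] = -373.9389 N (compression)
  F[3-5] = +382.7717 N (tension)
  F[4-5] = +368.4439 N (tension)
  F[4-6] = +441.3389 N (tension)
  F[5-6] = -1528.4548 N (compression)
  Rx@0 = -933.0300 N
  Ry@0 = -293.7003 N
  Ry@6 = +1463.3503 N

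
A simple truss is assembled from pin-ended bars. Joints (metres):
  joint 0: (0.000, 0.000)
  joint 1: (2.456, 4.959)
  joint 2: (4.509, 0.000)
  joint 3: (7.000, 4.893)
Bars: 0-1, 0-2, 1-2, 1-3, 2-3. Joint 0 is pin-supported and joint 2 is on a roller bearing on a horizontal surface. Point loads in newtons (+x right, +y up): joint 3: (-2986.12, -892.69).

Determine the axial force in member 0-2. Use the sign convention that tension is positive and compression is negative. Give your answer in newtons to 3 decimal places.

N=4 nodes, M=5 members, R=3 reactions → 2N=8, M+R=8
member 0 (0-1): L=5.5339, (cx,cy)=(0.4438,0.8961)
member 1 (0-2): L=4.5090, (cx,cy)=(1.0000,0.0000)
member 2 (1-2): L=5.3672, (cx,cy)=(0.3825,-0.9240)
member 3 (1-3): L=4.5445, (cx,cy)=(0.9999,-0.0145)
member 4 (2-3): L=5.4906, (cx,cy)=(0.4537,0.8912)
solve A·x = −loads:
  F[0-1] = -3065.7297 N (compression)
  F[0-2] = -1625.5090 N (compression)
  F[1-2] = +3012.8885 N (tension)
  F[1-3] = -2513.3387 N (compression)
  F[2-3] = -1042.6743 N (compression)
  Rx@0 = +2986.1200 N
  Ry@0 = +2747.2598 N
  Ry@2 = -1854.5698 N

-1625.509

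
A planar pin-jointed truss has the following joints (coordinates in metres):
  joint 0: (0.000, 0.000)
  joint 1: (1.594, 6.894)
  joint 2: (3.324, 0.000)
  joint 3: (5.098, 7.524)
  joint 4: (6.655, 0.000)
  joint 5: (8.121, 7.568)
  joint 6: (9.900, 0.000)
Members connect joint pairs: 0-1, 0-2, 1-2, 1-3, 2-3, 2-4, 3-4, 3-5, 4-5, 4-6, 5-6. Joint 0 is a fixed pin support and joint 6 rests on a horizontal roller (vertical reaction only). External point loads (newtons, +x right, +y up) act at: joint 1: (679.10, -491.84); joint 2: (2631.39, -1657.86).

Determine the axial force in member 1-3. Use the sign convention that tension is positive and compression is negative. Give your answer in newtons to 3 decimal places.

-1028.158

N=7 nodes, M=11 members, R=3 reactions → 2N=14, M+R=14
member 0 (0-1): L=7.0759, (cx,cy)=(0.2253,0.9743)
member 1 (0-2): L=3.3240, (cx,cy)=(1.0000,0.0000)
member 2 (1-2): L=7.1078, (cx,cy)=(0.2434,-0.9699)
member 3 (1-3): L=3.5602, (cx,cy)=(0.9842,0.1770)
member 4 (2-3): L=7.7303, (cx,cy)=(0.2295,0.9733)
member 5 (2-4): L=3.3310, (cx,cy)=(1.0000,0.0000)
member 6 (3-4): L=7.6834, (cx,cy)=(0.2026,-0.9793)
member 7 (3-5): L=3.0233, (cx,cy)=(0.9999,0.0146)
member 8 (4-5): L=7.7087, (cx,cy)=(0.1902,0.9818)
member 9 (4-6): L=3.2450, (cx,cy)=(1.0000,0.0000)
member 10 (5-6): L=7.7743, (cx,cy)=(0.2288,-0.9735)
solve A·x = −loads:
  F[0-1] = -1068.4324 N (compression)
  F[0-2] = +3551.1783 N (tension)
  F[1-2] = +378.5743 N (tension)
  F[1-3] = -1028.1576 N (compression)
  F[2-3] = +1326.0607 N (tension)
  F[2-4] = +707.6190 N (tension)
  F[3-4] = -1139.3078 N (compression)
  F[3-5] = -476.7952 N (compression)
  F[4-5] = +1136.4091 N (tension)
  F[4-6] = +260.6279 N (tension)
  F[5-6] = -1138.9517 N (compression)
  Rx@0 = -3310.4900 N
  Ry@0 = +1040.9692 N
  Ry@6 = +1108.7308 N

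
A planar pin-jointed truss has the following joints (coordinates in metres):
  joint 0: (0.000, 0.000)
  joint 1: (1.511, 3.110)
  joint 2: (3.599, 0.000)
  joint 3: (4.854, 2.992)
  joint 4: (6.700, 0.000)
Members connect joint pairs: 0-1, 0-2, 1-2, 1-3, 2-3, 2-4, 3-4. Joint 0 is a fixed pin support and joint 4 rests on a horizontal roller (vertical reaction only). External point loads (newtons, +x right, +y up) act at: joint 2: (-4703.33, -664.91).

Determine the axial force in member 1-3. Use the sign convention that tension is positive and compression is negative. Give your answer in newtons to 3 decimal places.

N=5 nodes, M=7 members, R=3 reactions → 2N=10, M+R=10
member 0 (0-1): L=3.4576, (cx,cy)=(0.4370,0.8995)
member 1 (0-2): L=3.5990, (cx,cy)=(1.0000,0.0000)
member 2 (1-2): L=3.7459, (cx,cy)=(0.5574,-0.8302)
member 3 (1-3): L=3.3451, (cx,cy)=(0.9994,-0.0353)
member 4 (2-3): L=3.2445, (cx,cy)=(0.3868,0.9222)
member 5 (2-4): L=3.1010, (cx,cy)=(1.0000,0.0000)
member 6 (3-4): L=3.5156, (cx,cy)=(0.5251,-0.8511)
solve A·x = −loads:
  F[0-1] = -342.1435 N (compression)
  F[0-2] = -4553.8119 N (compression)
  F[1-2] = +386.1780 N (tension)
  F[1-3] = -365.0040 N (compression)
  F[2-3] = +373.3508 N (tension)
  F[2-4] = +220.3637 N (tension)
  F[3-4] = -419.6756 N (compression)
  Rx@0 = +4703.3300 N
  Ry@0 = +307.7442 N
  Ry@4 = +357.1658 N

-365.004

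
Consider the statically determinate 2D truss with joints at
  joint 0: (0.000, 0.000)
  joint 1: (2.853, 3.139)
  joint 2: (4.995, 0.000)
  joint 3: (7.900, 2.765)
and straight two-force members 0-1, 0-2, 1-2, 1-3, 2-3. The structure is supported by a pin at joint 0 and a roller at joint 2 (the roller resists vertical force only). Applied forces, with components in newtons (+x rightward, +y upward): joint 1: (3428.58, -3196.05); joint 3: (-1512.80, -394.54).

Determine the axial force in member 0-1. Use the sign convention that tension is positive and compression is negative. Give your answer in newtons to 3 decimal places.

237.968

N=4 nodes, M=5 members, R=3 reactions → 2N=8, M+R=8
member 0 (0-1): L=4.2418, (cx,cy)=(0.6726,0.7400)
member 1 (0-2): L=4.9950, (cx,cy)=(1.0000,0.0000)
member 2 (1-2): L=3.8002, (cx,cy)=(0.5637,-0.8260)
member 3 (1-3): L=5.0608, (cx,cy)=(0.9973,-0.0739)
member 4 (2-3): L=4.0105, (cx,cy)=(0.7243,0.6894)
solve A·x = −loads:
  F[0-1] = +237.9684 N (tension)
  F[0-2] = +1755.7247 N (tension)
  F[1-2] = -3991.0433 N (compression)
  F[1-3] = -1021.7461 N (compression)
  F[2-3] = -681.7849 N (compression)
  Rx@0 = -1915.7800 N
  Ry@0 = -176.1001 N
  Ry@2 = +3766.6901 N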